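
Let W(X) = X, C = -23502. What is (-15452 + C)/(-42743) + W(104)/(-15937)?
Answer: 616364626/681195191 ≈ 0.90483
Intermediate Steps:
(-15452 + C)/(-42743) + W(104)/(-15937) = (-15452 - 23502)/(-42743) + 104/(-15937) = -38954*(-1/42743) + 104*(-1/15937) = 38954/42743 - 104/15937 = 616364626/681195191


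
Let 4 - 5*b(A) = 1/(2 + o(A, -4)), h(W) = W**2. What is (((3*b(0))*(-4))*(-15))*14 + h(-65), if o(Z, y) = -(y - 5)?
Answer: 68147/11 ≈ 6195.2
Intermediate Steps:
o(Z, y) = 5 - y (o(Z, y) = -(-5 + y) = 5 - y)
b(A) = 43/55 (b(A) = 4/5 - 1/(5*(2 + (5 - 1*(-4)))) = 4/5 - 1/(5*(2 + (5 + 4))) = 4/5 - 1/(5*(2 + 9)) = 4/5 - 1/5/11 = 4/5 - 1/5*1/11 = 4/5 - 1/55 = 43/55)
(((3*b(0))*(-4))*(-15))*14 + h(-65) = (((3*(43/55))*(-4))*(-15))*14 + (-65)**2 = (((129/55)*(-4))*(-15))*14 + 4225 = -516/55*(-15)*14 + 4225 = (1548/11)*14 + 4225 = 21672/11 + 4225 = 68147/11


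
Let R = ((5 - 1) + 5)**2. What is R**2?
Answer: 6561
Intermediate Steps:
R = 81 (R = (4 + 5)**2 = 9**2 = 81)
R**2 = 81**2 = 6561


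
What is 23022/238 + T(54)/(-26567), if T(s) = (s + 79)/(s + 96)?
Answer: 45871894723/474220950 ≈ 96.731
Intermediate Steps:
T(s) = (79 + s)/(96 + s)
23022/238 + T(54)/(-26567) = 23022/238 + ((79 + 54)/(96 + 54))/(-26567) = 23022*(1/238) + (133/150)*(-1/26567) = 11511/119 + ((1/150)*133)*(-1/26567) = 11511/119 + (133/150)*(-1/26567) = 11511/119 - 133/3985050 = 45871894723/474220950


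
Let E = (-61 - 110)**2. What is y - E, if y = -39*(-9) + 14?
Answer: -28876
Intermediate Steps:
y = 365 (y = 351 + 14 = 365)
E = 29241 (E = (-171)**2 = 29241)
y - E = 365 - 1*29241 = 365 - 29241 = -28876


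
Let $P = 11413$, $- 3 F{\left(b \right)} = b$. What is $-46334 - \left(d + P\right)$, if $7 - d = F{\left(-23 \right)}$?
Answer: $- \frac{173239}{3} \approx -57746.0$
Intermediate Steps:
$F{\left(b \right)} = - \frac{b}{3}$
$d = - \frac{2}{3}$ ($d = 7 - \left(- \frac{1}{3}\right) \left(-23\right) = 7 - \frac{23}{3} = - \frac{2}{3} \approx -0.66667$)
$-46334 - \left(d + P\right) = -46334 - \left(- \frac{2}{3} + 11413\right) = -46334 - \frac{34237}{3} = - \frac{173239}{3}$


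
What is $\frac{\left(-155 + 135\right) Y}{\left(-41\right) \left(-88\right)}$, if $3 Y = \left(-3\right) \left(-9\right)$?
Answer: $- \frac{45}{902} \approx -0.049889$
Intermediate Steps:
$Y = 9$ ($Y = \frac{\left(-3\right) \left(-9\right)}{3} = \frac{1}{3} \cdot 27 = 9$)
$\frac{\left(-155 + 135\right) Y}{\left(-41\right) \left(-88\right)} = \frac{\left(-155 + 135\right) 9}{\left(-41\right) \left(-88\right)} = \frac{\left(-20\right) 9}{3608} = \left(-180\right) \frac{1}{3608} = - \frac{45}{902}$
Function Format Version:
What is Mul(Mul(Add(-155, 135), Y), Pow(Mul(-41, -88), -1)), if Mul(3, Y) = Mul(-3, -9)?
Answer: Rational(-45, 902) ≈ -0.049889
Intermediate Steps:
Y = 9 (Y = Mul(Rational(1, 3), Mul(-3, -9)) = Mul(Rational(1, 3), 27) = 9)
Mul(Mul(Add(-155, 135), Y), Pow(Mul(-41, -88), -1)) = Mul(Mul(Add(-155, 135), 9), Pow(Mul(-41, -88), -1)) = Mul(Mul(-20, 9), Pow(3608, -1)) = Mul(-180, Rational(1, 3608)) = Rational(-45, 902)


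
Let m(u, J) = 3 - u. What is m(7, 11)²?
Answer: 16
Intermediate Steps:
m(7, 11)² = (3 - 1*7)² = (3 - 7)² = (-4)² = 16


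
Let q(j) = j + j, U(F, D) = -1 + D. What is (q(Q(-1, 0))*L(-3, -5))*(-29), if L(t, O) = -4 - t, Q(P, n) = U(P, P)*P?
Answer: 116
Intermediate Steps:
Q(P, n) = P*(-1 + P) (Q(P, n) = (-1 + P)*P = P*(-1 + P))
q(j) = 2*j
(q(Q(-1, 0))*L(-3, -5))*(-29) = ((2*(-(-1 - 1)))*(-4 - 1*(-3)))*(-29) = ((2*(-1*(-2)))*(-4 + 3))*(-29) = ((2*2)*(-1))*(-29) = (4*(-1))*(-29) = -4*(-29) = 116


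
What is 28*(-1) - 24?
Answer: -52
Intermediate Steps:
28*(-1) - 24 = -28 - 24 = -52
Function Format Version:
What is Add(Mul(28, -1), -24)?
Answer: -52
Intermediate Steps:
Add(Mul(28, -1), -24) = Add(-28, -24) = -52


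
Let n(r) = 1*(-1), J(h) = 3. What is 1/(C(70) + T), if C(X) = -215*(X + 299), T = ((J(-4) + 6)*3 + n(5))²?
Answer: -1/78659 ≈ -1.2713e-5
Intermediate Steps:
n(r) = -1
T = 676 (T = ((3 + 6)*3 - 1)² = (9*3 - 1)² = (27 - 1)² = 26² = 676)
C(X) = -64285 - 215*X (C(X) = -215*(299 + X) = -64285 - 215*X)
1/(C(70) + T) = 1/((-64285 - 215*70) + 676) = 1/((-64285 - 15050) + 676) = 1/(-79335 + 676) = 1/(-78659) = -1/78659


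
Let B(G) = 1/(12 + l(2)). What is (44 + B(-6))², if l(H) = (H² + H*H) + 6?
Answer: 1311025/676 ≈ 1939.4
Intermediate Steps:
l(H) = 6 + 2*H² (l(H) = (H² + H²) + 6 = 2*H² + 6 = 6 + 2*H²)
B(G) = 1/26 (B(G) = 1/(12 + (6 + 2*2²)) = 1/(12 + (6 + 2*4)) = 1/(12 + (6 + 8)) = 1/(12 + 14) = 1/26)
(44 + B(-6))² = (44 + 1/26)² = (1145/26)² = 1311025/676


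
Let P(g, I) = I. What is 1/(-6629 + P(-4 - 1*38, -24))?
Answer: -1/6653 ≈ -0.00015031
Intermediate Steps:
1/(-6629 + P(-4 - 1*38, -24)) = 1/(-6629 - 24) = 1/(-6653) = -1/6653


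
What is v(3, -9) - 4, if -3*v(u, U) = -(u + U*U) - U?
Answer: 21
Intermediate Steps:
v(u, U) = U/3 + u/3 + U²/3 (v(u, U) = -(-(u + U*U) - U)/3 = -(-(u + U²) - U)/3 = -((-u - U²) - U)/3 = -(-U - u - U²)/3 = U/3 + u/3 + U²/3)
v(3, -9) - 4 = ((⅓)*(-9) + (⅓)*3 + (⅓)*(-9)²) - 4 = (-3 + 1 + (⅓)*81) - 4 = (-3 + 1 + 27) - 4 = 25 - 4 = 21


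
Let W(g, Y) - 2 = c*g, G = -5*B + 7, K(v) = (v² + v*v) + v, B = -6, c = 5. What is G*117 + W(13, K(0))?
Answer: 4396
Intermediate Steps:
K(v) = v + 2*v² (K(v) = (v² + v²) + v = 2*v² + v = v + 2*v²)
G = 37 (G = -5*(-6) + 7 = 30 + 7 = 37)
W(g, Y) = 2 + 5*g
G*117 + W(13, K(0)) = 37*117 + (2 + 5*13) = 4329 + (2 + 65) = 4329 + 67 = 4396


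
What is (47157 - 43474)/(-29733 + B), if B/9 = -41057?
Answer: -3683/399246 ≈ -0.0092249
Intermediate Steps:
B = -369513 (B = 9*(-41057) = -369513)
(47157 - 43474)/(-29733 + B) = (47157 - 43474)/(-29733 - 369513) = 3683/(-399246) = 3683*(-1/399246) = -3683/399246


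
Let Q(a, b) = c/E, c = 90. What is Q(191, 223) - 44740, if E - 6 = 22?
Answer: -626315/14 ≈ -44737.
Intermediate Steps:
E = 28 (E = 6 + 22 = 28)
Q(a, b) = 45/14 (Q(a, b) = 90/28 = 90*(1/28) = 45/14)
Q(191, 223) - 44740 = 45/14 - 44740 = -626315/14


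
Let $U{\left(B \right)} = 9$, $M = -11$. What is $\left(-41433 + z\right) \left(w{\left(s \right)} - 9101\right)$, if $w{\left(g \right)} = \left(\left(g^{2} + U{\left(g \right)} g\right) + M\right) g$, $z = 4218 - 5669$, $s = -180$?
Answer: $237899890564$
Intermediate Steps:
$z = -1451$ ($z = 4218 - 5669 = -1451$)
$w{\left(g \right)} = g \left(-11 + g^{2} + 9 g\right)$ ($w{\left(g \right)} = \left(\left(g^{2} + 9 g\right) - 11\right) g = \left(-11 + g^{2} + 9 g\right) g = g \left(-11 + g^{2} + 9 g\right)$)
$\left(-41433 + z\right) \left(w{\left(s \right)} - 9101\right) = \left(-41433 - 1451\right) \left(- 180 \left(-11 + \left(-180\right)^{2} + 9 \left(-180\right)\right) - 9101\right) = - 42884 \left(- 180 \left(-11 + 32400 - 1620\right) - 9101\right) = - 42884 \left(\left(-180\right) 30769 - 9101\right) = - 42884 \left(-5538420 - 9101\right) = \left(-42884\right) \left(-5547521\right) = 237899890564$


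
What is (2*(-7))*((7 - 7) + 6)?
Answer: -84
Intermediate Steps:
(2*(-7))*((7 - 7) + 6) = -14*(0 + 6) = -14*6 = -84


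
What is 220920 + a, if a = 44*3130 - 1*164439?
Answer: 194201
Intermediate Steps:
a = -26719 (a = 137720 - 164439 = -26719)
220920 + a = 220920 - 26719 = 194201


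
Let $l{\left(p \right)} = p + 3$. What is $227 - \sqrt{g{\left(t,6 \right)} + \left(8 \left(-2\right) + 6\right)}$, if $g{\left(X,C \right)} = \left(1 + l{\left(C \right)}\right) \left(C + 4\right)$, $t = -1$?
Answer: $227 - 3 \sqrt{10} \approx 217.51$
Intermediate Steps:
$l{\left(p \right)} = 3 + p$
$g{\left(X,C \right)} = \left(4 + C\right)^{2}$ ($g{\left(X,C \right)} = \left(1 + \left(3 + C\right)\right) \left(C + 4\right) = \left(4 + C\right) \left(4 + C\right) = \left(4 + C\right)^{2}$)
$227 - \sqrt{g{\left(t,6 \right)} + \left(8 \left(-2\right) + 6\right)} = 227 - \sqrt{\left(16 + 6^{2} + 8 \cdot 6\right) + \left(8 \left(-2\right) + 6\right)} = 227 - \sqrt{\left(16 + 36 + 48\right) + \left(-16 + 6\right)} = 227 - \sqrt{100 - 10} = 227 - \sqrt{90} = 227 - 3 \sqrt{10}$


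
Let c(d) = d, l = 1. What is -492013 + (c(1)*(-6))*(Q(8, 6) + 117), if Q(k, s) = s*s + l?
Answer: -492937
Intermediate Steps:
Q(k, s) = 1 + s² (Q(k, s) = s*s + 1 = s² + 1 = 1 + s²)
-492013 + (c(1)*(-6))*(Q(8, 6) + 117) = -492013 + (1*(-6))*((1 + 6²) + 117) = -492013 - 6*((1 + 36) + 117) = -492013 - 6*(37 + 117) = -492013 - 6*154 = -492013 - 924 = -492937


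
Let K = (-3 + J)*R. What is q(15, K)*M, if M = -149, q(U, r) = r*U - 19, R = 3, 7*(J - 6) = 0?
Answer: -17284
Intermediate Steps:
J = 6 (J = 6 + (⅐)*0 = 6 + 0 = 6)
K = 9 (K = (-3 + 6)*3 = 3*3 = 9)
q(U, r) = -19 + U*r (q(U, r) = U*r - 19 = -19 + U*r)
q(15, K)*M = (-19 + 15*9)*(-149) = (-19 + 135)*(-149) = 116*(-149) = -17284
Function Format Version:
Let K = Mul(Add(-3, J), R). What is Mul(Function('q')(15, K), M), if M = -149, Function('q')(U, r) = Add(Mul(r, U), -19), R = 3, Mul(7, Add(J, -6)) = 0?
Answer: -17284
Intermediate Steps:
J = 6 (J = Add(6, Mul(Rational(1, 7), 0)) = Add(6, 0) = 6)
K = 9 (K = Mul(Add(-3, 6), 3) = Mul(3, 3) = 9)
Function('q')(U, r) = Add(-19, Mul(U, r)) (Function('q')(U, r) = Add(Mul(U, r), -19) = Add(-19, Mul(U, r)))
Mul(Function('q')(15, K), M) = Mul(Add(-19, Mul(15, 9)), -149) = Mul(Add(-19, 135), -149) = Mul(116, -149) = -17284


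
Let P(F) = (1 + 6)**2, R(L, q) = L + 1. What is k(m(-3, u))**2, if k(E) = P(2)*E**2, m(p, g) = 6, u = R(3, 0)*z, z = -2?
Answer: 3111696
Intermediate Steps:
R(L, q) = 1 + L
u = -8 (u = (1 + 3)*(-2) = 4*(-2) = -8)
P(F) = 49 (P(F) = 7**2 = 49)
k(E) = 49*E**2
k(m(-3, u))**2 = (49*6**2)**2 = (49*36)**2 = 1764**2 = 3111696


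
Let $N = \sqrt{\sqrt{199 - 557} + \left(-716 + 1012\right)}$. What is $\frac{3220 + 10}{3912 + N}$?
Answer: $\frac{3230}{3912 + \sqrt{296 + i \sqrt{358}}} \approx 0.82205 - 0.00011498 i$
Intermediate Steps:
$N = \sqrt{296 + i \sqrt{358}}$ ($N = \sqrt{\sqrt{-358} + 296} = \sqrt{i \sqrt{358} + 296} = \sqrt{296 + i \sqrt{358}} \approx 17.213 + 0.5496 i$)
$\frac{3220 + 10}{3912 + N} = \frac{3220 + 10}{3912 + \sqrt{296 + i \sqrt{358}}} = \frac{3230}{3912 + \sqrt{296 + i \sqrt{358}}}$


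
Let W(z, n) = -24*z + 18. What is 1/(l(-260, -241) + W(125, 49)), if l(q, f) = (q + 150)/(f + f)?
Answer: -241/718607 ≈ -0.00033537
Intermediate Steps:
l(q, f) = (150 + q)/(2*f) (l(q, f) = (150 + q)/((2*f)) = (150 + q)*(1/(2*f)) = (150 + q)/(2*f))
W(z, n) = 18 - 24*z
1/(l(-260, -241) + W(125, 49)) = 1/((1/2)*(150 - 260)/(-241) + (18 - 24*125)) = 1/((1/2)*(-1/241)*(-110) + (18 - 3000)) = 1/(55/241 - 2982) = 1/(-718607/241) = -241/718607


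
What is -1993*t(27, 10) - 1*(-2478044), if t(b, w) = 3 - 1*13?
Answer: 2497974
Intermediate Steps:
t(b, w) = -10 (t(b, w) = 3 - 13 = -10)
-1993*t(27, 10) - 1*(-2478044) = -1993*(-10) - 1*(-2478044) = 19930 + 2478044 = 2497974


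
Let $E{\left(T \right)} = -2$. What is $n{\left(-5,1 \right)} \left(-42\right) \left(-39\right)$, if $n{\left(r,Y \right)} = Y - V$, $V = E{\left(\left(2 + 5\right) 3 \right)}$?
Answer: $4914$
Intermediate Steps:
$V = -2$
$n{\left(r,Y \right)} = 2 + Y$ ($n{\left(r,Y \right)} = Y - -2 = Y + 2 = 2 + Y$)
$n{\left(-5,1 \right)} \left(-42\right) \left(-39\right) = \left(2 + 1\right) \left(-42\right) \left(-39\right) = 3 \left(-42\right) \left(-39\right) = \left(-126\right) \left(-39\right) = 4914$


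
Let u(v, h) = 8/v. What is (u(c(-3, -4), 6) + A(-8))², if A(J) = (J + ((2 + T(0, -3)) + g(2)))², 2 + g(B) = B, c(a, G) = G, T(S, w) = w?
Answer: 6241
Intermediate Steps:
g(B) = -2 + B
A(J) = (-1 + J)² (A(J) = (J + ((2 - 3) + (-2 + 2)))² = (J + (-1 + 0))² = (J - 1)² = (-1 + J)²)
(u(c(-3, -4), 6) + A(-8))² = (8/(-4) + (-1 - 8)²)² = (8*(-¼) + (-9)²)² = (-2 + 81)² = 79² = 6241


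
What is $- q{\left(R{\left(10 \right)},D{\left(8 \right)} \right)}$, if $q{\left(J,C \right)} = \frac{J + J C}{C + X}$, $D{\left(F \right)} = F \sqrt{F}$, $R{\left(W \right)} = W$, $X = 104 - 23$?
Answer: $\frac{4310}{6049} - \frac{12800 \sqrt{2}}{6049} \approx -2.28$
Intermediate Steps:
$X = 81$
$D{\left(F \right)} = F^{\frac{3}{2}}$
$q{\left(J,C \right)} = \frac{J + C J}{81 + C}$ ($q{\left(J,C \right)} = \frac{J + J C}{C + 81} = \frac{J + C J}{81 + C}$)
$- q{\left(R{\left(10 \right)},D{\left(8 \right)} \right)} = - \frac{10 \left(1 + 8^{\frac{3}{2}}\right)}{81 + 8^{\frac{3}{2}}} = - \frac{10 \left(1 + 16 \sqrt{2}\right)}{81 + 16 \sqrt{2}}$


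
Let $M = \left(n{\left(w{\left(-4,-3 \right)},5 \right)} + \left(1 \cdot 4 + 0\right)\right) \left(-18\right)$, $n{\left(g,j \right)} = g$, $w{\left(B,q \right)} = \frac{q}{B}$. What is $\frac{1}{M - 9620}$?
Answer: $- \frac{2}{19411} \approx -0.00010303$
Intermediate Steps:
$M = - \frac{171}{2}$ ($M = \left(- \frac{3}{-4} + \left(1 \cdot 4 + 0\right)\right) \left(-18\right) = \left(\left(-3\right) \left(- \frac{1}{4}\right) + \left(4 + 0\right)\right) \left(-18\right) = \left(\frac{3}{4} + 4\right) \left(-18\right) = \frac{19}{4} \left(-18\right) = - \frac{171}{2} \approx -85.5$)
$\frac{1}{M - 9620} = \frac{1}{- \frac{171}{2} - 9620} = \frac{1}{- \frac{19411}{2}} = - \frac{2}{19411}$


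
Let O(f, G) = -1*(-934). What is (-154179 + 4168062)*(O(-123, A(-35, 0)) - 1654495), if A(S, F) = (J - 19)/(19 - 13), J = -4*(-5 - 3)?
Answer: -6637200387363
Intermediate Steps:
J = 32 (J = -4*(-8) = 32)
A(S, F) = 13/6 (A(S, F) = (32 - 19)/(19 - 13) = 13/6)
O(f, G) = 934
(-154179 + 4168062)*(O(-123, A(-35, 0)) - 1654495) = (-154179 + 4168062)*(934 - 1654495) = 4013883*(-1653561) = -6637200387363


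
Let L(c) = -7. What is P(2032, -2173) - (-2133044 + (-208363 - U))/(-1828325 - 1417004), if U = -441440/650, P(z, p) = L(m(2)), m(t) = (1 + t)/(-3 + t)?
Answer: -1628772006/210946385 ≈ -7.7213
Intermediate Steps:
m(t) = (1 + t)/(-3 + t)
P(z, p) = -7
U = -44144/65 (U = -441440/650 = -356*124/65 = -44144/65 ≈ -679.14)
P(2032, -2173) - (-2133044 + (-208363 - U))/(-1828325 - 1417004) = -7 - (-2133044 + (-208363 - 1*(-44144/65)))/(-1828325 - 1417004) = -7 - (-2133044 + (-208363 + 44144/65))/(-3245329) = -7 - (-2133044 - 13499451/65)*(-1)/3245329 = -7 - (-152147311)*(-1)/(65*3245329) = -7 - 1*152147311/210946385 = -7 - 152147311/210946385 = -1628772006/210946385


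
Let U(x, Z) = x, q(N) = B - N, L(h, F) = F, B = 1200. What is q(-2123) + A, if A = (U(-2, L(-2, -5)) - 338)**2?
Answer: 118923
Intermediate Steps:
q(N) = 1200 - N
A = 115600 (A = (-2 - 338)**2 = (-340)**2 = 115600)
q(-2123) + A = (1200 - 1*(-2123)) + 115600 = (1200 + 2123) + 115600 = 3323 + 115600 = 118923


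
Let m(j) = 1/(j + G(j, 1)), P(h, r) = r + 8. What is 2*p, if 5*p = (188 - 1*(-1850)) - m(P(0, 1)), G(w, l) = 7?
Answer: 32607/40 ≈ 815.17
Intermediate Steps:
P(h, r) = 8 + r
m(j) = 1/(7 + j) (m(j) = 1/(j + 7) = 1/(7 + j))
p = 32607/80 (p = ((188 - 1*(-1850)) - 1/(7 + (8 + 1)))/5 = ((188 + 1850) - 1/(7 + 9))/5 = (2038 - 1/16)/5 = (⅕)*(32607/16) = 32607/80 ≈ 407.59)
2*p = 2*(32607/80) = 32607/40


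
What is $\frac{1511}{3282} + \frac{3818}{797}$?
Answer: $\frac{13734943}{2615754} \approx 5.2509$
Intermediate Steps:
$\frac{1511}{3282} + \frac{3818}{797} = \frac{13734943}{2615754}$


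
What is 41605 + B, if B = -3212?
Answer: 38393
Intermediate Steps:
41605 + B = 41605 - 3212 = 38393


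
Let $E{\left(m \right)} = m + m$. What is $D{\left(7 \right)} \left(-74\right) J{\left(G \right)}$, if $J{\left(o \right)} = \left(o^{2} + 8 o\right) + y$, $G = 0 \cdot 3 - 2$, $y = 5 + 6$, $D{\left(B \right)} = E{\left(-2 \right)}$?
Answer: $-296$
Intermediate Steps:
$E{\left(m \right)} = 2 m$
$D{\left(B \right)} = -4$ ($D{\left(B \right)} = 2 \left(-2\right) = -4$)
$y = 11$
$G = -2$ ($G = 0 - 2 = -2$)
$J{\left(o \right)} = 11 + o^{2} + 8 o$ ($J{\left(o \right)} = \left(o^{2} + 8 o\right) + 11 = 11 + o^{2} + 8 o$)
$D{\left(7 \right)} \left(-74\right) J{\left(G \right)} = \left(-4\right) \left(-74\right) \left(11 + \left(-2\right)^{2} + 8 \left(-2\right)\right) = 296 \left(11 + 4 - 16\right) = 296 \left(-1\right) = -296$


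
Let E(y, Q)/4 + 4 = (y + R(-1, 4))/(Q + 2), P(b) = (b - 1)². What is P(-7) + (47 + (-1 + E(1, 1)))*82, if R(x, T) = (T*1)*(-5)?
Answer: 1340/3 ≈ 446.67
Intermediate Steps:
P(b) = (-1 + b)²
R(x, T) = -5*T (R(x, T) = T*(-5) = -5*T)
E(y, Q) = -16 + 4*(-20 + y)/(2 + Q) (E(y, Q) = -16 + 4*((y - 5*4)/(Q + 2)) = -16 + 4*((y - 20)/(2 + Q)) = -16 + 4*((-20 + y)/(2 + Q)) = -16 + 4*(-20 + y)/(2 + Q))
P(-7) + (47 + (-1 + E(1, 1)))*82 = (-1 - 7)² + (47 + (-1 + 4*(-28 + 1 - 4*1)/(2 + 1)))*82 = (-8)² + (47 + (-1 + 4*(-28 + 1 - 4)/3))*82 = 64 + (47 + (-1 + 4*(⅓)*(-31)))*82 = 64 + (47 + (-1 - 124/3))*82 = 64 + (47 - 127/3)*82 = 64 + (14/3)*82 = 64 + 1148/3 = 1340/3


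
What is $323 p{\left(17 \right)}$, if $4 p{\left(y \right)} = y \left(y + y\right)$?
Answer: $\frac{93347}{2} \approx 46674.0$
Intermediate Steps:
$p{\left(y \right)} = \frac{y^{2}}{2}$ ($p{\left(y \right)} = \frac{y \left(y + y\right)}{4} = \frac{y 2 y}{4} = \frac{2 y^{2}}{4} = \frac{y^{2}}{2}$)
$323 p{\left(17 \right)} = 323 \frac{17^{2}}{2} = 323 \cdot \frac{1}{2} \cdot 289 = 323 \cdot \frac{289}{2} = \frac{93347}{2}$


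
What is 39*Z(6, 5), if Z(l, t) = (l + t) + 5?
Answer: 624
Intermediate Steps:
Z(l, t) = 5 + l + t
39*Z(6, 5) = 39*(5 + 6 + 5) = 39*16 = 624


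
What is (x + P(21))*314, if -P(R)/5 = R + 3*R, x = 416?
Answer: -1256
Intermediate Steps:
P(R) = -20*R (P(R) = -5*(R + 3*R) = -20*R)
(x + P(21))*314 = (416 - 20*21)*314 = (416 - 420)*314 = -4*314 = -1256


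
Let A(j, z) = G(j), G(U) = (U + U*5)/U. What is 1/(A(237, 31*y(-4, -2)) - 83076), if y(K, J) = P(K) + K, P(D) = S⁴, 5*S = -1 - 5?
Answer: -1/83070 ≈ -1.2038e-5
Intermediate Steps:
S = -6/5 (S = (-1 - 5)/5 = (⅕)*(-6) = -6/5 ≈ -1.2000)
P(D) = 1296/625 (P(D) = (-6/5)⁴ = 1296/625)
y(K, J) = 1296/625 + K
G(U) = 6 (G(U) = (U + 5*U)/U = (6*U)/U = 6)
A(j, z) = 6
1/(A(237, 31*y(-4, -2)) - 83076) = 1/(6 - 83076) = 1/(-83070) = -1/83070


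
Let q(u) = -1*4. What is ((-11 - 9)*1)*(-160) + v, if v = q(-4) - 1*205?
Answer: 2991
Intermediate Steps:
q(u) = -4
v = -209 (v = -4 - 1*205 = -4 - 205 = -209)
((-11 - 9)*1)*(-160) + v = ((-11 - 9)*1)*(-160) - 209 = -20*1*(-160) - 209 = -20*(-160) - 209 = 3200 - 209 = 2991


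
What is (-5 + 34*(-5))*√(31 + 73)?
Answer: -350*√26 ≈ -1784.7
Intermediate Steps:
(-5 + 34*(-5))*√(31 + 73) = (-5 - 170)*√104 = -350*√26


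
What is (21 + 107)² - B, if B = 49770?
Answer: -33386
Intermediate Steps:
(21 + 107)² - B = (21 + 107)² - 1*49770 = 128² - 49770 = 16384 - 49770 = -33386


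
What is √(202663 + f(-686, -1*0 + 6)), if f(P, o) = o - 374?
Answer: √202295 ≈ 449.77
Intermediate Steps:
f(P, o) = -374 + o
√(202663 + f(-686, -1*0 + 6)) = √(202663 + (-374 + (-1*0 + 6))) = √(202663 + (-374 + (0 + 6))) = √(202663 + (-374 + 6)) = √(202663 - 368) = √202295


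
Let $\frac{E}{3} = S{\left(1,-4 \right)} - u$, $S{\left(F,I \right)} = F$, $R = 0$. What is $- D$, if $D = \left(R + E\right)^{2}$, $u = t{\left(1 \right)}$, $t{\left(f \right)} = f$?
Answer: $0$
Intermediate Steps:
$u = 1$
$E = 0$ ($E = 3 \left(1 - 1\right) = 3 \cdot 0 = 0$)
$D = 0$ ($D = \left(0 + 0\right)^{2} = 0^{2} = 0$)
$- D = \left(-1\right) 0 = 0$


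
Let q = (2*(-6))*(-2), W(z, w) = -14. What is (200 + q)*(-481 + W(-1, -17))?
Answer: -110880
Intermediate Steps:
q = 24 (q = -12*(-2) = 24)
(200 + q)*(-481 + W(-1, -17)) = (200 + 24)*(-481 - 14) = 224*(-495) = -110880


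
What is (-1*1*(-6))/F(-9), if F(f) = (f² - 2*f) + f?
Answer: 1/15 ≈ 0.066667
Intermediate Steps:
F(f) = f² - f
(-1*1*(-6))/F(-9) = (-1*1*(-6))/((-9*(-1 - 9))) = (-1*(-6))/((-9*(-10))) = 6/90 = 6*(1/90) = 1/15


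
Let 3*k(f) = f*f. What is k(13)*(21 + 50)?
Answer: 11999/3 ≈ 3999.7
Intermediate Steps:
k(f) = f**2/3 (k(f) = (f*f)/3 = f**2/3)
k(13)*(21 + 50) = ((1/3)*13**2)*(21 + 50) = ((1/3)*169)*71 = (169/3)*71 = 11999/3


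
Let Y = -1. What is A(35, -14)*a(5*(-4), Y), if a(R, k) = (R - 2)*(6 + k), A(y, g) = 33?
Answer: -3630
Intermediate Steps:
a(R, k) = (-2 + R)*(6 + k)
A(35, -14)*a(5*(-4), Y) = 33*(-12 - 2*(-1) + 6*(5*(-4)) + (5*(-4))*(-1)) = 33*(-12 + 2 + 6*(-20) - 20*(-1)) = 33*(-12 + 2 - 120 + 20) = 33*(-110) = -3630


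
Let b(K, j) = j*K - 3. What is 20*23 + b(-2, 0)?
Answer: 457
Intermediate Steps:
b(K, j) = -3 + K*j (b(K, j) = K*j - 3 = -3 + K*j)
20*23 + b(-2, 0) = 20*23 + (-3 - 2*0) = 460 + (-3 + 0) = 460 - 3 = 457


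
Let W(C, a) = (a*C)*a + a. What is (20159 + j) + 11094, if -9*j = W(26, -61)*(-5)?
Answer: 764702/9 ≈ 84967.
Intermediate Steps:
W(C, a) = a + C*a² (W(C, a) = (C*a)*a + a = C*a² + a = a + C*a²)
j = 483425/9 (j = -(-61*(1 + 26*(-61)))*(-5)/9 = -(-61*(1 - 1586))*(-5)/9 = -(-61*(-1585))*(-5)/9 = -96685*(-5)/9 = -⅑*(-483425) = 483425/9 ≈ 53714.)
(20159 + j) + 11094 = (20159 + 483425/9) + 11094 = 664856/9 + 11094 = 764702/9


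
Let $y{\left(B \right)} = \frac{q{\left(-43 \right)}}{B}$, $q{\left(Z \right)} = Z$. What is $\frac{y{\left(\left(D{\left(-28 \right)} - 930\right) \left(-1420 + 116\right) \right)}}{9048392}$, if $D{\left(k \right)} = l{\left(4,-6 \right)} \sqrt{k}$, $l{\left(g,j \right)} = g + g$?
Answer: $- \frac{19995}{5113094161440128} - \frac{43 i \sqrt{7}}{639136770180016} \approx -3.9105 \cdot 10^{-12} - 1.78 \cdot 10^{-13} i$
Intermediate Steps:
$l{\left(g,j \right)} = 2 g$
$D{\left(k \right)} = 8 \sqrt{k}$ ($D{\left(k \right)} = 2 \cdot 4 \sqrt{k} = 8 \sqrt{k}$)
$y{\left(B \right)} = - \frac{43}{B}$
$\frac{y{\left(\left(D{\left(-28 \right)} - 930\right) \left(-1420 + 116\right) \right)}}{9048392} = \frac{\left(-43\right) \frac{1}{\left(8 \sqrt{-28} - 930\right) \left(-1420 + 116\right)}}{9048392} = - \frac{43}{\left(8 \cdot 2 i \sqrt{7} - 930\right) \left(-1304\right)} \frac{1}{9048392} = - \frac{43}{\left(16 i \sqrt{7} - 930\right) \left(-1304\right)} \frac{1}{9048392} = - \frac{43}{\left(-930 + 16 i \sqrt{7}\right) \left(-1304\right)} \frac{1}{9048392} = - \frac{43}{1212720 - 20864 i \sqrt{7}} \cdot \frac{1}{9048392} = - \frac{43}{9048392 \left(1212720 - 20864 i \sqrt{7}\right)}$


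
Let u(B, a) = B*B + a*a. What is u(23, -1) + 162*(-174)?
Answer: -27658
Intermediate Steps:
u(B, a) = B² + a²
u(23, -1) + 162*(-174) = (23² + (-1)²) + 162*(-174) = (529 + 1) - 28188 = 530 - 28188 = -27658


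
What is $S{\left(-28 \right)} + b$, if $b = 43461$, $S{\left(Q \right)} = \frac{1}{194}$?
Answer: $\frac{8431435}{194} \approx 43461.0$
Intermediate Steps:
$S{\left(Q \right)} = \frac{1}{194}$
$S{\left(-28 \right)} + b = \frac{1}{194} + 43461 = \frac{8431435}{194}$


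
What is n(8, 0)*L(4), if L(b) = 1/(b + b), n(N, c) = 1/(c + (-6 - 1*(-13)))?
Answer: 1/56 ≈ 0.017857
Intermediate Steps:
n(N, c) = 1/(7 + c) (n(N, c) = 1/(c + (-6 + 13)) = 1/(c + 7) = 1/(7 + c))
L(b) = 1/(2*b)
n(8, 0)*L(4) = ((1/2)/4)/(7 + 0) = ((1/2)*(1/4))/7 = (1/7)*(1/8) = 1/56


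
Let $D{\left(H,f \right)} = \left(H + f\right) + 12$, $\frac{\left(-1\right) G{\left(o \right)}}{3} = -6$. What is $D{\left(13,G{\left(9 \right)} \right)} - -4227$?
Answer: $4270$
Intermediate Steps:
$G{\left(o \right)} = 18$ ($G{\left(o \right)} = \left(-3\right) \left(-6\right) = 18$)
$D{\left(H,f \right)} = 12 + H + f$
$D{\left(13,G{\left(9 \right)} \right)} - -4227 = \left(12 + 13 + 18\right) - -4227 = 43 + 4227 = 4270$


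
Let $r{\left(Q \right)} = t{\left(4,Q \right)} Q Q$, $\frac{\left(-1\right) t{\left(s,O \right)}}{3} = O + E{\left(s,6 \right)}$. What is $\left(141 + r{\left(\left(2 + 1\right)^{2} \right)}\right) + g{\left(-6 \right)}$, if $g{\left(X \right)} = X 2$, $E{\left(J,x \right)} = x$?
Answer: $-3516$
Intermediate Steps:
$g{\left(X \right)} = 2 X$
$t{\left(s,O \right)} = -18 - 3 O$ ($t{\left(s,O \right)} = - 3 \left(O + 6\right) = - 3 \left(6 + O\right) = -18 - 3 O$)
$r{\left(Q \right)} = Q^{2} \left(-18 - 3 Q\right)$ ($r{\left(Q \right)} = \left(-18 - 3 Q\right) Q Q = \left(-18 - 3 Q\right) Q^{2} = Q^{2} \left(-18 - 3 Q\right)$)
$\left(141 + r{\left(\left(2 + 1\right)^{2} \right)}\right) + g{\left(-6 \right)} = \left(141 + 3 \left(\left(2 + 1\right)^{2}\right)^{2} \left(-6 - \left(2 + 1\right)^{2}\right)\right) + 2 \left(-6\right) = \left(141 + 3 \left(3^{2}\right)^{2} \left(-6 - 3^{2}\right)\right) - 12 = \left(141 + 3 \cdot 9^{2} \left(-6 - 9\right)\right) - 12 = \left(141 + 3 \cdot 81 \left(-6 - 9\right)\right) - 12 = \left(141 + 3 \cdot 81 \left(-15\right)\right) - 12 = \left(141 - 3645\right) - 12 = -3504 - 12 = -3516$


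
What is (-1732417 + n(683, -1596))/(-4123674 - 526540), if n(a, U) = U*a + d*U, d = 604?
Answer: 3786469/4650214 ≈ 0.81426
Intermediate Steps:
n(a, U) = 604*U + U*a (n(a, U) = U*a + 604*U = 604*U + U*a)
(-1732417 + n(683, -1596))/(-4123674 - 526540) = (-1732417 - 1596*(604 + 683))/(-4123674 - 526540) = (-1732417 - 1596*1287)/(-4650214) = (-1732417 - 2054052)*(-1/4650214) = -3786469*(-1/4650214) = 3786469/4650214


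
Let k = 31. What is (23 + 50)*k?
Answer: 2263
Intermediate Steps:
(23 + 50)*k = (23 + 50)*31 = 73*31 = 2263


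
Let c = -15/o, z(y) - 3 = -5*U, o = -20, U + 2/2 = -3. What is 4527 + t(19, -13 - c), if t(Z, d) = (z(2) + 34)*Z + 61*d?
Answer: 19085/4 ≈ 4771.3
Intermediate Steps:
U = -4 (U = -1 - 3 = -4)
z(y) = 23 (z(y) = 3 - 5*(-4) = 3 + 20 = 23)
c = ¾ (c = -15/(-20) = -15*(-1/20) = ¾ ≈ 0.75000)
t(Z, d) = 57*Z + 61*d (t(Z, d) = (23 + 34)*Z + 61*d = 57*Z + 61*d)
4527 + t(19, -13 - c) = 4527 + (57*19 + 61*(-13 - 1*¾)) = 4527 + (1083 + 61*(-13 - ¾)) = 4527 + (1083 + 61*(-55/4)) = 4527 + (1083 - 3355/4) = 4527 + 977/4 = 19085/4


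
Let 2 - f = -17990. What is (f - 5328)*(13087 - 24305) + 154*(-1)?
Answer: -142064906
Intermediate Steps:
f = 17992 (f = 2 - 1*(-17990) = 2 + 17990 = 17992)
(f - 5328)*(13087 - 24305) + 154*(-1) = (17992 - 5328)*(13087 - 24305) + 154*(-1) = 12664*(-11218) - 154 = -142064752 - 154 = -142064906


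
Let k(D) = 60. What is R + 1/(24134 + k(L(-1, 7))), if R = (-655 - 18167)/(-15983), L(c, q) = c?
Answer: 455395451/386692702 ≈ 1.1777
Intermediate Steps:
R = 18822/15983 (R = -18822*(-1/15983) = 18822/15983 ≈ 1.1776)
R + 1/(24134 + k(L(-1, 7))) = 18822/15983 + 1/(24134 + 60) = 18822/15983 + 1/24194 = 455395451/386692702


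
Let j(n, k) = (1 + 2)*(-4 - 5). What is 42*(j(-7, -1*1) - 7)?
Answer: -1428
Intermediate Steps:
j(n, k) = -27 (j(n, k) = 3*(-9) = -27)
42*(j(-7, -1*1) - 7) = 42*(-27 - 7) = 42*(-34) = -1428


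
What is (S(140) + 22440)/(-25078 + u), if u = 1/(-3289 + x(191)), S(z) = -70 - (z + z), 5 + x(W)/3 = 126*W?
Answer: -1521868460/1727723731 ≈ -0.88085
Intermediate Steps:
x(W) = -15 + 378*W (x(W) = -15 + 3*(126*W) = -15 + 378*W)
S(z) = -70 - 2*z
u = 1/68894 (u = 1/(-3289 + (-15 + 378*191)) = 1/(-3289 + (-15 + 72198)) = 1/(-3289 + 72183) = 1/68894 ≈ 1.4515e-5)
(S(140) + 22440)/(-25078 + u) = ((-70 - 2*140) + 22440)/(-25078 + 1/68894) = ((-70 - 280) + 22440)/(-1727723731/68894) = (-350 + 22440)*(-68894/1727723731) = 22090*(-68894/1727723731) = -1521868460/1727723731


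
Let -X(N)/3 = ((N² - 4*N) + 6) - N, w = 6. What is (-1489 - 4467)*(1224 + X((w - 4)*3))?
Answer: -7075728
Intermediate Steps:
X(N) = -18 - 3*N² + 15*N (X(N) = -3*(((N² - 4*N) + 6) - N) = -3*((6 + N² - 4*N) - N) = -3*(6 + N² - 5*N) = -18 - 3*N² + 15*N)
(-1489 - 4467)*(1224 + X((w - 4)*3)) = (-1489 - 4467)*(1224 + (-18 - 3*9*(6 - 4)² + 15*((6 - 4)*3))) = -5956*(1224 + (-18 - 3*(2*3)² + 15*(2*3))) = -5956*(1224 + (-18 - 3*6² + 15*6)) = -5956*(1224 + (-18 - 3*36 + 90)) = -5956*(1224 + (-18 - 108 + 90)) = -5956*(1224 - 36) = -5956*1188 = -7075728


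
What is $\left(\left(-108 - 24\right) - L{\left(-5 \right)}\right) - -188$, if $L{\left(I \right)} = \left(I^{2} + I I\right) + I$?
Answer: $11$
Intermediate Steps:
$L{\left(I \right)} = I + 2 I^{2}$ ($L{\left(I \right)} = \left(I^{2} + I^{2}\right) + I = 2 I^{2} + I = I + 2 I^{2}$)
$\left(\left(-108 - 24\right) - L{\left(-5 \right)}\right) - -188 = \left(\left(-108 - 24\right) - - 5 \left(1 + 2 \left(-5\right)\right)\right) - -188 = \left(-132 - - 5 \left(1 - 10\right)\right) + 188 = \left(-132 - \left(-5\right) \left(-9\right)\right) + 188 = \left(-132 - 45\right) + 188 = -177 + 188 = 11$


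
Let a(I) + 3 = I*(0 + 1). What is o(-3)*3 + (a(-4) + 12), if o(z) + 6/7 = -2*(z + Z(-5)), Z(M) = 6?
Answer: -109/7 ≈ -15.571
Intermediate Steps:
a(I) = -3 + I (a(I) = -3 + I*(0 + 1) = -3 + I*1 = -3 + I)
o(z) = -90/7 - 2*z (o(z) = -6/7 - 2*(z + 6) = -6/7 - 2*(6 + z) = -6/7 + (-12 - 2*z) = -90/7 - 2*z)
o(-3)*3 + (a(-4) + 12) = (-90/7 - 2*(-3))*3 + ((-3 - 4) + 12) = (-90/7 + 6)*3 + (-7 + 12) = -48/7*3 + 5 = -144/7 + 5 = -109/7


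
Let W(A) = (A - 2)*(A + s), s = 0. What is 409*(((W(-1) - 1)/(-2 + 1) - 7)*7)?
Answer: -25767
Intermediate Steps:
W(A) = A*(-2 + A) (W(A) = (A - 2)*(A + 0) = (-2 + A)*A = A*(-2 + A))
409*(((W(-1) - 1)/(-2 + 1) - 7)*7) = 409*(((-(-2 - 1) - 1)/(-2 + 1) - 7)*7) = 409*(((-1*(-3) - 1)/(-1) - 7)*7) = 409*(((3 - 1)*(-1) - 7)*7) = 409*((2*(-1) - 7)*7) = 409*((-2 - 7)*7) = 409*(-9*7) = 409*(-63) = -25767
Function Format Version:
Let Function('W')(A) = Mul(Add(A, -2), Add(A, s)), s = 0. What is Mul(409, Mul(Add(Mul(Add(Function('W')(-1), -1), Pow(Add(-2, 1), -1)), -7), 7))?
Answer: -25767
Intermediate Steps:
Function('W')(A) = Mul(A, Add(-2, A)) (Function('W')(A) = Mul(Add(A, -2), Add(A, 0)) = Mul(Add(-2, A), A) = Mul(A, Add(-2, A)))
Mul(409, Mul(Add(Mul(Add(Function('W')(-1), -1), Pow(Add(-2, 1), -1)), -7), 7)) = Mul(409, Mul(Add(Mul(Add(Mul(-1, Add(-2, -1)), -1), Pow(Add(-2, 1), -1)), -7), 7)) = Mul(409, Mul(Add(Mul(Add(Mul(-1, -3), -1), Pow(-1, -1)), -7), 7)) = Mul(409, Mul(Add(Mul(Add(3, -1), -1), -7), 7)) = Mul(409, Mul(Add(Mul(2, -1), -7), 7)) = Mul(409, Mul(Add(-2, -7), 7)) = Mul(409, Mul(-9, 7)) = Mul(409, -63) = -25767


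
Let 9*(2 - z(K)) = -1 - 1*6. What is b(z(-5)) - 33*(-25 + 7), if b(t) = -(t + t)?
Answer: 5296/9 ≈ 588.44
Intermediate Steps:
z(K) = 25/9 (z(K) = 2 - (-1 - 1*6)/9 = 2 - (-1 - 6)/9 = 2 - 1/9*(-7) = 2 + 7/9 = 25/9)
b(t) = -2*t
b(z(-5)) - 33*(-25 + 7) = -2*25/9 - 33*(-25 + 7) = -50/9 - 33*(-18) = -50/9 + 594 = 5296/9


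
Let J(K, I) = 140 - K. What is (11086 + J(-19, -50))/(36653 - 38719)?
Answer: -11245/2066 ≈ -5.4429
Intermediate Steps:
(11086 + J(-19, -50))/(36653 - 38719) = (11086 + (140 - 1*(-19)))/(36653 - 38719) = (11086 + (140 + 19))/(-2066) = (11086 + 159)*(-1/2066) = 11245*(-1/2066) = -11245/2066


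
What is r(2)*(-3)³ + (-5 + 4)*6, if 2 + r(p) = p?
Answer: -6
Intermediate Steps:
r(p) = -2 + p
r(2)*(-3)³ + (-5 + 4)*6 = (-2 + 2)*(-3)³ + (-5 + 4)*6 = 0*(-27) - 1*6 = 0 - 6 = -6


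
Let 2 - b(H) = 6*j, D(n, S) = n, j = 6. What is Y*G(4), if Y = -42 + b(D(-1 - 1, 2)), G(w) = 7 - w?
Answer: -228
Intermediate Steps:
b(H) = -34 (b(H) = 2 - 6*6 = 2 - 1*36 = 2 - 36 = -34)
Y = -76 (Y = -42 - 34 = -76)
Y*G(4) = -76*(7 - 1*4) = -76*(7 - 4) = -76*3 = -228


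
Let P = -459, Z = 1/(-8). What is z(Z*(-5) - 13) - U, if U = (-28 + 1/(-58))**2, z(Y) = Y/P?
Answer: -269334499/343128 ≈ -784.94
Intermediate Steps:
Z = -1/8 ≈ -0.12500
z(Y) = -Y/459 (z(Y) = Y/(-459) = Y*(-1/459) = -Y/459)
U = 2640625/3364 (U = (-28 - 1/58)**2 = (-1625/58)**2 = 2640625/3364 ≈ 784.97)
z(Z*(-5) - 13) - U = -(-1/8*(-5) - 13)/459 - 1*2640625/3364 = -(5/8 - 13)/459 - 2640625/3364 = -1/459*(-99/8) - 2640625/3364 = 11/408 - 2640625/3364 = -269334499/343128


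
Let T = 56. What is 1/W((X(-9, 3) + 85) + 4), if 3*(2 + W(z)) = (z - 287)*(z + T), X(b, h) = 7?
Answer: -3/29038 ≈ -0.00010331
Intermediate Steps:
W(z) = -2 + (-287 + z)*(56 + z)/3 (W(z) = -2 + ((z - 287)*(z + 56))/3 = -2 + ((-287 + z)*(56 + z))/3 = -2 + (-287 + z)*(56 + z)/3)
1/W((X(-9, 3) + 85) + 4) = 1/(-16078/3 - 77*((7 + 85) + 4) + ((7 + 85) + 4)²/3) = 1/(-16078/3 - 77*(92 + 4) + (92 + 4)²/3) = 1/(-16078/3 - 77*96 + (⅓)*96²) = 1/(-16078/3 - 7392 + (⅓)*9216) = 1/(-16078/3 - 7392 + 3072) = 1/(-29038/3) = -3/29038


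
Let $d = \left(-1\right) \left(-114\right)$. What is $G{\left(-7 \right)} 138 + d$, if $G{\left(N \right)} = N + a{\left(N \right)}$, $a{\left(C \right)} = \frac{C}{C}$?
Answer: $-714$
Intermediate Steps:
$d = 114$
$a{\left(C \right)} = 1$
$G{\left(N \right)} = 1 + N$ ($G{\left(N \right)} = N + 1 = 1 + N$)
$G{\left(-7 \right)} 138 + d = \left(1 - 7\right) 138 + 114 = \left(-6\right) 138 + 114 = -828 + 114 = -714$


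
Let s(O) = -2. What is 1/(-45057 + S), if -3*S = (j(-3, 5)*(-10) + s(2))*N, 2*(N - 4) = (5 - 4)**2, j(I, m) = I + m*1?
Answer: -1/45024 ≈ -2.2210e-5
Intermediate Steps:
j(I, m) = I + m
N = 9/2 (N = 4 + (5 - 4)**2/2 = 4 + (1/2)*1**2 = 4 + (1/2)*1 = 4 + 1/2 = 9/2 ≈ 4.5000)
S = 33 (S = -((-3 + 5)*(-10) - 2)*9/(3*2) = -(2*(-10) - 2)*9/(3*2) = -(-20 - 2)*9/(3*2) = -(-22)*9/(3*2) = -1/3*(-99) = 33)
1/(-45057 + S) = 1/(-45057 + 33) = 1/(-45024) = -1/45024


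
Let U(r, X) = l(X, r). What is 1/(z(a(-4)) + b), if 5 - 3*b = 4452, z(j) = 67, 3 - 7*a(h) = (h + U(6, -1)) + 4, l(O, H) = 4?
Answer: -3/4246 ≈ -0.00070655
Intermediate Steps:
U(r, X) = 4
a(h) = -5/7 - h/7 (a(h) = 3/7 - ((h + 4) + 4)/7 = 3/7 - ((4 + h) + 4)/7 = 3/7 - (8 + h)/7 = 3/7 + (-8/7 - h/7) = -5/7 - h/7)
b = -4447/3 (b = 5/3 - ⅓*4452 = 5/3 - 1484 = -4447/3 ≈ -1482.3)
1/(z(a(-4)) + b) = 1/(67 - 4447/3) = 1/(-4246/3) = -3/4246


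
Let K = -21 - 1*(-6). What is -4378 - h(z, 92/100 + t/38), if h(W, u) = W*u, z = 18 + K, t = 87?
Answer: -4168247/950 ≈ -4387.6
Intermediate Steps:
K = -15 (K = -21 + 6 = -15)
z = 3 (z = 18 - 15 = 3)
-4378 - h(z, 92/100 + t/38) = -4378 - 3*(92/100 + 87/38) = -4378 - 3*(92*(1/100) + 87*(1/38)) = -4378 - 3*(23/25 + 87/38) = -4378 - 3*3049/950 = -4378 - 1*9147/950 = -4378 - 9147/950 = -4168247/950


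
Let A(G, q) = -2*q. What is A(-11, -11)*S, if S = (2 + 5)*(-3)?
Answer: -462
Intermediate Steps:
S = -21 (S = 7*(-3) = -21)
A(-11, -11)*S = -2*(-11)*(-21) = 22*(-21) = -462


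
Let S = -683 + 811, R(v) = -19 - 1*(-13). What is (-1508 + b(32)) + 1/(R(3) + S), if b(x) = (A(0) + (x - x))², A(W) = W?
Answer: -183975/122 ≈ -1508.0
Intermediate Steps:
R(v) = -6 (R(v) = -19 + 13 = -6)
S = 128
b(x) = 0 (b(x) = (0 + (x - x))² = (0 + 0)² = 0² = 0)
(-1508 + b(32)) + 1/(R(3) + S) = (-1508 + 0) + 1/(-6 + 128) = -1508 + 1/122 = -183975/122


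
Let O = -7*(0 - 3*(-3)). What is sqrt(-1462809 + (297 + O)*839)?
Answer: I*sqrt(1266483) ≈ 1125.4*I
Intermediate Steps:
O = -63 (O = -7*(0 + 9) = -7*9 = -63)
sqrt(-1462809 + (297 + O)*839) = sqrt(-1462809 + (297 - 63)*839) = sqrt(-1462809 + 234*839) = sqrt(-1462809 + 196326) = sqrt(-1266483) = I*sqrt(1266483)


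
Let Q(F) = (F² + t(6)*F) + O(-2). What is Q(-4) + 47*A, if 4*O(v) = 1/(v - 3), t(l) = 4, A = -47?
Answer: -44181/20 ≈ -2209.1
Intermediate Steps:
O(v) = 1/(4*(-3 + v)) (O(v) = 1/(4*(v - 3)) = 1/(4*(-3 + v)))
Q(F) = -1/20 + F² + 4*F (Q(F) = (F² + 4*F) + 1/(4*(-3 - 2)) = (F² + 4*F) + (¼)/(-5) = (F² + 4*F) + (¼)*(-⅕) = (F² + 4*F) - 1/20 = -1/20 + F² + 4*F)
Q(-4) + 47*A = (-1/20 + (-4)² + 4*(-4)) + 47*(-47) = (-1/20 + 16 - 16) - 2209 = -1/20 - 2209 = -44181/20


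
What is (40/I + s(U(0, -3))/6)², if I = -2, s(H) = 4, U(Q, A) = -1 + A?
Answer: 3364/9 ≈ 373.78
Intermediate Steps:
(40/I + s(U(0, -3))/6)² = (40/(-2) + 4/6)² = (40*(-½) + 4*(⅙))² = (-20 + ⅔)² = (-58/3)² = 3364/9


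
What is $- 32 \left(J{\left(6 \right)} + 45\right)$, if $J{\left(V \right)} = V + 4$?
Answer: $-1760$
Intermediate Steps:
$J{\left(V \right)} = 4 + V$
$- 32 \left(J{\left(6 \right)} + 45\right) = - 32 \left(\left(4 + 6\right) + 45\right) = - 32 \left(10 + 45\right) = \left(-32\right) 55 = -1760$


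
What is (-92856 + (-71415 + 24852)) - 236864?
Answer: -376283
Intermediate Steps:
(-92856 + (-71415 + 24852)) - 236864 = (-92856 - 46563) - 236864 = -139419 - 236864 = -376283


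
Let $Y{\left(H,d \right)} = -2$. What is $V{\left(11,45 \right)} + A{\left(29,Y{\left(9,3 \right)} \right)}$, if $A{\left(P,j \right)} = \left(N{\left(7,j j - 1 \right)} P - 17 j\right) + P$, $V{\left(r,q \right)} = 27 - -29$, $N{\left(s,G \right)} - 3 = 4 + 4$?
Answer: $438$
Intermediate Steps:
$N{\left(s,G \right)} = 11$ ($N{\left(s,G \right)} = 3 + \left(4 + 4\right) = 3 + 8 = 11$)
$V{\left(r,q \right)} = 56$ ($V{\left(r,q \right)} = 27 + 29 = 56$)
$A{\left(P,j \right)} = - 17 j + 12 P$ ($A{\left(P,j \right)} = \left(11 P - 17 j\right) + P = \left(- 17 j + 11 P\right) + P = - 17 j + 12 P$)
$V{\left(11,45 \right)} + A{\left(29,Y{\left(9,3 \right)} \right)} = 56 + \left(\left(-17\right) \left(-2\right) + 12 \cdot 29\right) = 56 + \left(34 + 348\right) = 56 + 382 = 438$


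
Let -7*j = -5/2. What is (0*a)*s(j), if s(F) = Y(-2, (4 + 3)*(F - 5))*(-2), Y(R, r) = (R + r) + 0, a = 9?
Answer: 0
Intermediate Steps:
j = 5/14 (j = -(-5)/(7*2) = -⅐*(-5/2) = 5/14 ≈ 0.35714)
Y(R, r) = R + r
s(F) = 74 - 14*F (s(F) = (-2 + (4 + 3)*(F - 5))*(-2) = (-2 + 7*(-5 + F))*(-2) = (-2 + (-35 + 7*F))*(-2) = (-37 + 7*F)*(-2) = 74 - 14*F)
(0*a)*s(j) = (0*9)*(74 - 14*5/14) = 0*(74 - 5) = 0*69 = 0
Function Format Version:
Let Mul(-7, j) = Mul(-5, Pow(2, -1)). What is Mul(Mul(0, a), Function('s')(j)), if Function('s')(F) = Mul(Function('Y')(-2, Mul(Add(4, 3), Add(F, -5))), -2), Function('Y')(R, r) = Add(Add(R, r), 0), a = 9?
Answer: 0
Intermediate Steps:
j = Rational(5, 14) (j = Mul(Rational(-1, 7), Mul(-5, Pow(2, -1))) = Mul(Rational(-1, 7), Mul(-5, Rational(1, 2))) = Mul(Rational(-1, 7), Rational(-5, 2)) = Rational(5, 14) ≈ 0.35714)
Function('Y')(R, r) = Add(R, r)
Function('s')(F) = Add(74, Mul(-14, F)) (Function('s')(F) = Mul(Add(-2, Mul(Add(4, 3), Add(F, -5))), -2) = Mul(Add(-2, Mul(7, Add(-5, F))), -2) = Mul(Add(-2, Add(-35, Mul(7, F))), -2) = Mul(Add(-37, Mul(7, F)), -2) = Add(74, Mul(-14, F)))
Mul(Mul(0, a), Function('s')(j)) = Mul(Mul(0, 9), Add(74, Mul(-14, Rational(5, 14)))) = Mul(0, Add(74, -5)) = Mul(0, 69) = 0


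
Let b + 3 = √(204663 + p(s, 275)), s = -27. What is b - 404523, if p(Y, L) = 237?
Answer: -404526 + 10*√2049 ≈ -4.0407e+5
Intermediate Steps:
b = -3 + 10*√2049 (b = -3 + √(204663 + 237) = -3 + √204900 = -3 + 10*√2049 ≈ 449.66)
b - 404523 = (-3 + 10*√2049) - 404523 = -404526 + 10*√2049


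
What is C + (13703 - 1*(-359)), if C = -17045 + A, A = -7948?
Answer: -10931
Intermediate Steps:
C = -24993 (C = -17045 - 7948 = -24993)
C + (13703 - 1*(-359)) = -24993 + (13703 - 1*(-359)) = -24993 + (13703 + 359) = -24993 + 14062 = -10931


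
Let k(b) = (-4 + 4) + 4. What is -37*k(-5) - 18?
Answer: -166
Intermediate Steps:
k(b) = 4 (k(b) = 0 + 4 = 4)
-37*k(-5) - 18 = -37*4 - 18 = -148 - 18 = -166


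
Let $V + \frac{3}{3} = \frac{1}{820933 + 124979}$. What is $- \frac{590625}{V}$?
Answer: $\frac{558679275000}{945911} \approx 5.9063 \cdot 10^{5}$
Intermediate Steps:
$V = - \frac{945911}{945912}$ ($V = -1 + \frac{1}{820933 + 124979} = -1 + \frac{1}{945912} = - \frac{945911}{945912} \approx -1.0$)
$- \frac{590625}{V} = - \frac{590625}{- \frac{945911}{945912}} = \left(-590625\right) \left(- \frac{945912}{945911}\right) = \frac{558679275000}{945911}$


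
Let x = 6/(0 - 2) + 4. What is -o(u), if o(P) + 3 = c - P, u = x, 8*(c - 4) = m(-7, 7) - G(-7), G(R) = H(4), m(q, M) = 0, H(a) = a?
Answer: 1/2 ≈ 0.50000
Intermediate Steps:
G(R) = 4
c = 7/2 (c = 4 + (0 - 1*4)/8 = 4 + (0 - 4)/8 = 4 + (1/8)*(-4) = 4 - 1/2 = 7/2 ≈ 3.5000)
x = 1 (x = 6/(-2) + 4 = -1/2*6 + 4 = -3 + 4 = 1)
u = 1
o(P) = 1/2 - P (o(P) = -3 + (7/2 - P) = 1/2 - P)
-o(u) = -(1/2 - 1*1) = -(1/2 - 1) = -1*(-1/2) = 1/2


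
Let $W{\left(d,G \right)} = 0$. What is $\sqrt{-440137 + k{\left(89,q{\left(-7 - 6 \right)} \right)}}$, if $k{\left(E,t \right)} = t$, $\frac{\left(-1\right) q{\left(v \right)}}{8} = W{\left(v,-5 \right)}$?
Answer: $i \sqrt{440137} \approx 663.43 i$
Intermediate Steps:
$q{\left(v \right)} = 0$ ($q{\left(v \right)} = \left(-8\right) 0 = 0$)
$\sqrt{-440137 + k{\left(89,q{\left(-7 - 6 \right)} \right)}} = \sqrt{-440137 + 0} = \sqrt{-440137} = i \sqrt{440137}$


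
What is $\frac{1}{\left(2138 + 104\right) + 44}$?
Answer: $\frac{1}{2286} \approx 0.00043745$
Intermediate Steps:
$\frac{1}{\left(2138 + 104\right) + 44} = \frac{1}{2242 + 44} = \frac{1}{2286}$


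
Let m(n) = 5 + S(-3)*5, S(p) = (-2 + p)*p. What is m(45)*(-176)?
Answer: -14080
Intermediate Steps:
S(p) = p*(-2 + p)
m(n) = 80 (m(n) = 5 - 3*(-2 - 3)*5 = 5 - 3*(-5)*5 = 5 + 15*5 = 5 + 75 = 80)
m(45)*(-176) = 80*(-176) = -14080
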